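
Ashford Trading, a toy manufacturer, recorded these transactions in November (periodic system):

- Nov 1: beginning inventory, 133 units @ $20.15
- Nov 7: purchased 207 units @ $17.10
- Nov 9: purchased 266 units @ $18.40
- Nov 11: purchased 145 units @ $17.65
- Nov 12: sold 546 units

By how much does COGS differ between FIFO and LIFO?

$247.90

FIFO COGS: 133 @ $20.15 + 207 @ $17.10 + 206 @ $18.40 = $10,010.05
LIFO COGS: 145 @ $17.65 + 266 @ $18.40 + 135 @ $17.10 = $9,762.15
Difference = |$10,010.05 − $9,762.15| = $247.90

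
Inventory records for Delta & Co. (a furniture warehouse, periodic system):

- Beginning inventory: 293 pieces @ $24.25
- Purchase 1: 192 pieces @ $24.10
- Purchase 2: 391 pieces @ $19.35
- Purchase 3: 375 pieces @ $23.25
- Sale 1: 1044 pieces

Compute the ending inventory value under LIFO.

Sale 1 (1044) [LIFO — newest first]: 375 @ $23.25 + 391 @ $19.35 + 192 @ $24.10 + 86 @ $24.25 = $22,997.30
Ending inventory: 207 @ $24.25 = $5,019.75
Check: goods available $28,017.05 = COGS $22,997.30 + ending $5,019.75

Ending inventory = $5,019.75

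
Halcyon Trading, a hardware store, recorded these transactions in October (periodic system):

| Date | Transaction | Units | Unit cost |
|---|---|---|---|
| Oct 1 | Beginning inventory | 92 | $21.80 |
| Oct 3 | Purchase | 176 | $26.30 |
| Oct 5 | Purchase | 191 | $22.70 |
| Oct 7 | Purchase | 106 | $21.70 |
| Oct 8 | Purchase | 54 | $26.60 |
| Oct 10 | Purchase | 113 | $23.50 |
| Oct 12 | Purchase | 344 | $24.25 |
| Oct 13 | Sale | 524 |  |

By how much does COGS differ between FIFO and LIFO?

FIFO COGS: 92 @ $21.80 + 176 @ $26.30 + 191 @ $22.70 + 65 @ $21.70 = $12,380.60
LIFO COGS: 344 @ $24.25 + 113 @ $23.50 + 54 @ $26.60 + 13 @ $21.70 = $12,716.00
Difference = |$12,380.60 − $12,716.00| = $335.40

$335.40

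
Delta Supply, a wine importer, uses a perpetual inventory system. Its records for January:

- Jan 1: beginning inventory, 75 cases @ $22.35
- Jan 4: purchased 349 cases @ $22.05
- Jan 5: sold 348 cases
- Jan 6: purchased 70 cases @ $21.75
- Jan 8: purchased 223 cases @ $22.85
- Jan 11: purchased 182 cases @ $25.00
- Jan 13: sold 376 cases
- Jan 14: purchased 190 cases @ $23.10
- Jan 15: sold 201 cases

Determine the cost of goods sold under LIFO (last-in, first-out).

COGS = $21,296.65

Jan 5, 348 sold [LIFO — newest first]: 348 @ $22.05 = $7,673.40
Jan 13, 376 sold [LIFO — newest first]: 182 @ $25.00 + 194 @ $22.85 = $8,982.90
Jan 15, 201 sold [LIFO — newest first]: 190 @ $23.10 + 11 @ $22.85 = $4,640.35
Total COGS = $7,673.40 + $8,982.90 + $4,640.35 = $21,296.65
Ending inventory: 75 @ $22.35 + 1 @ $22.05 + 70 @ $21.75 + 18 @ $22.85 = $3,632.10
Check: goods available $24,928.75 = COGS $21,296.65 + ending $3,632.10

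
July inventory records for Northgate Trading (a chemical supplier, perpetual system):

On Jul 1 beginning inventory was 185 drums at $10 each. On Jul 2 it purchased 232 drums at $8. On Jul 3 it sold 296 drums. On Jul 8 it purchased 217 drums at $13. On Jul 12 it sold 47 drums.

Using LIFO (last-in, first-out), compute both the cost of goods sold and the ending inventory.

Jul 3, 296 sold [LIFO — newest first]: 232 @ $8 + 64 @ $10 = $2,496
Jul 12, 47 sold [LIFO — newest first]: 47 @ $13 = $611
Total COGS = $2,496 + $611 = $3,107
Ending inventory: 121 @ $10 + 170 @ $13 = $3,420
Check: goods available $6,527 = COGS $3,107 + ending $3,420

COGS = $3,107; ending inventory = $3,420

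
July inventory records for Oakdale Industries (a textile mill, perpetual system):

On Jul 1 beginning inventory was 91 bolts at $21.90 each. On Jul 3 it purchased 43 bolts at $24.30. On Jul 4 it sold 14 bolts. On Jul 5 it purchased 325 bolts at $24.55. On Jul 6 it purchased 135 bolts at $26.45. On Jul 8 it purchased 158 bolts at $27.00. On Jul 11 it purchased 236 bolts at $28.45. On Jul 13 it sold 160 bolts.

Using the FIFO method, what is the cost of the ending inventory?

Ending inventory = $21,547.70

Jul 4, 14 sold [FIFO — oldest first]: 14 @ $21.90 = $306.60
Jul 13, 160 sold [FIFO — oldest first]: 77 @ $21.90 + 43 @ $24.30 + 40 @ $24.55 = $3,713.20
Total COGS = $306.60 + $3,713.20 = $4,019.80
Ending inventory: 285 @ $24.55 + 135 @ $26.45 + 158 @ $27.00 + 236 @ $28.45 = $21,547.70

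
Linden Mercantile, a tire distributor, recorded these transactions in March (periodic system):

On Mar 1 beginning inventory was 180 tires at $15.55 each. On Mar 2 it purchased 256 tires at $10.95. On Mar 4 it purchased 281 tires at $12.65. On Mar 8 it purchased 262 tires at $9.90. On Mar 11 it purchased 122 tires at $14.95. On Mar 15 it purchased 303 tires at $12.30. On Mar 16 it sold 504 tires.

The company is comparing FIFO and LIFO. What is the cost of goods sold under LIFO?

FIFO COGS: 180 @ $15.55 + 256 @ $10.95 + 68 @ $12.65 = $6,462.40
LIFO COGS: 303 @ $12.30 + 122 @ $14.95 + 79 @ $9.90 = $6,332.90

COGS = $6,332.90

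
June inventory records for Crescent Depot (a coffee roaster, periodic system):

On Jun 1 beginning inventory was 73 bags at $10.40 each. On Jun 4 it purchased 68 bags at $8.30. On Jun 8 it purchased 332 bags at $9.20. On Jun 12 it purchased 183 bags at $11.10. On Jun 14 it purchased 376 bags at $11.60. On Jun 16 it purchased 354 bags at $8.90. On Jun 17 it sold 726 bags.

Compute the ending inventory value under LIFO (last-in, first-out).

Jun 17, 726 sold [LIFO — newest first]: 354 @ $8.90 + 372 @ $11.60 = $7,465.80
Ending inventory: 73 @ $10.40 + 68 @ $8.30 + 332 @ $9.20 + 183 @ $11.10 + 4 @ $11.60 = $6,455.70

Ending inventory = $6,455.70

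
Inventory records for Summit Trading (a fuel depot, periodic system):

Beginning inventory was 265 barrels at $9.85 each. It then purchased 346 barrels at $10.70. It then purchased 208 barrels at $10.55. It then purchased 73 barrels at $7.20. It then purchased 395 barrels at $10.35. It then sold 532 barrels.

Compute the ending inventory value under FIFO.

Sale 1 (532) [FIFO — oldest first]: 265 @ $9.85 + 267 @ $10.70 = $5,467.15
Ending inventory: 79 @ $10.70 + 208 @ $10.55 + 73 @ $7.20 + 395 @ $10.35 = $7,653.55
Check: goods available $13,120.70 = COGS $5,467.15 + ending $7,653.55

Ending inventory = $7,653.55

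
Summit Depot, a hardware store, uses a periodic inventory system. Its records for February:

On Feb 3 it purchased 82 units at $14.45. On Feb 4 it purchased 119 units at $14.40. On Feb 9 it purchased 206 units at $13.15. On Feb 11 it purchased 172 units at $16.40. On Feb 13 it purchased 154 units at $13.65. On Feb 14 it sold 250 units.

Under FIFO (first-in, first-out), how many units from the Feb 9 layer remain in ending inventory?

Feb 14, 250 sold [FIFO — oldest first]: 82 @ $14.45 + 119 @ $14.40 + 49 @ $13.15 = $3,542.85
Ending inventory: 157 @ $13.15 + 172 @ $16.40 + 154 @ $13.65 = $6,987.45

157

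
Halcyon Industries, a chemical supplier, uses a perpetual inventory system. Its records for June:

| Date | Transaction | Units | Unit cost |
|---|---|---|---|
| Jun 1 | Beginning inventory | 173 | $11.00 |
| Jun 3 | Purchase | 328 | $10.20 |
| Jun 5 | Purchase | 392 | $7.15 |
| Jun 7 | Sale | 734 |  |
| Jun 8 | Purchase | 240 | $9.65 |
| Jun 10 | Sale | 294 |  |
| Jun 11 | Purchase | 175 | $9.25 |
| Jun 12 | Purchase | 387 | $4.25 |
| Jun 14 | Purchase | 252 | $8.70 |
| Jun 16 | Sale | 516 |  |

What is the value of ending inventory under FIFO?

Ending inventory = $2,834.15

Jun 7, 734 sold [FIFO — oldest first]: 173 @ $11.00 + 328 @ $10.20 + 233 @ $7.15 = $6,914.55
Jun 10, 294 sold [FIFO — oldest first]: 159 @ $7.15 + 135 @ $9.65 = $2,439.60
Jun 16, 516 sold [FIFO — oldest first]: 105 @ $9.65 + 175 @ $9.25 + 236 @ $4.25 = $3,635.00
Total COGS = $6,914.55 + $2,439.60 + $3,635.00 = $12,989.15
Ending inventory: 151 @ $4.25 + 252 @ $8.70 = $2,834.15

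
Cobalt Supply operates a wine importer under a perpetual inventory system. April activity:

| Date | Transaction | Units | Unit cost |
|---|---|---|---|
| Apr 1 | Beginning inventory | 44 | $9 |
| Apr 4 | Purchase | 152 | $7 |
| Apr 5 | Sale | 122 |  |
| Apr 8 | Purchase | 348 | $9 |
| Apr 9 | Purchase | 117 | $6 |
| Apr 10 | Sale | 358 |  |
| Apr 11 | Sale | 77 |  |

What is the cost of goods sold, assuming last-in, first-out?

Apr 5, 122 sold [LIFO — newest first]: 122 @ $7 = $854
Apr 10, 358 sold [LIFO — newest first]: 117 @ $6 + 241 @ $9 = $2,871
Apr 11, 77 sold [LIFO — newest first]: 77 @ $9 = $693
Total COGS = $854 + $2,871 + $693 = $4,418
Ending inventory: 44 @ $9 + 30 @ $7 + 30 @ $9 = $876

COGS = $4,418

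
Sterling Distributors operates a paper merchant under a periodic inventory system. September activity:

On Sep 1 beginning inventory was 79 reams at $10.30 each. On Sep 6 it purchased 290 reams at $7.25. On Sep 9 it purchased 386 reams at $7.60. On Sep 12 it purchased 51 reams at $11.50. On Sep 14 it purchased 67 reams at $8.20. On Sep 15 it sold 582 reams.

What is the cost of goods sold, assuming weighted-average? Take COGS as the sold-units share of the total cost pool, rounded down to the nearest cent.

Sep 15, sell 582: 582/873 × $6,985.70 → $4,657.13
Ending inventory (cost pool remaining) = $2,328.57

COGS = $4,657.13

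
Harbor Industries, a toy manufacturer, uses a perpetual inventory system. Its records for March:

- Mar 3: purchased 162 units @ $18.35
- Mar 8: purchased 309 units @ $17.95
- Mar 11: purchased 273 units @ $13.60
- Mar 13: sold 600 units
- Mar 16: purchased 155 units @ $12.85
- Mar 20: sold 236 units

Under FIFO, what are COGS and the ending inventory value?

Mar 13, 600 sold [FIFO — oldest first]: 162 @ $18.35 + 309 @ $17.95 + 129 @ $13.60 = $10,273.65
Mar 20, 236 sold [FIFO — oldest first]: 144 @ $13.60 + 92 @ $12.85 = $3,140.60
Total COGS = $10,273.65 + $3,140.60 = $13,414.25
Ending inventory: 63 @ $12.85 = $809.55

COGS = $13,414.25; ending inventory = $809.55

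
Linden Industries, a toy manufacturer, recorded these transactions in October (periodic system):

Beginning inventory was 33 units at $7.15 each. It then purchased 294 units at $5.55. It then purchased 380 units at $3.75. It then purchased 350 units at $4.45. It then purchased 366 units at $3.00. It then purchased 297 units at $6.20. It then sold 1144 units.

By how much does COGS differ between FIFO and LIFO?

$123.00

FIFO COGS: 33 @ $7.15 + 294 @ $5.55 + 380 @ $3.75 + 350 @ $4.45 + 87 @ $3.00 = $5,111.15
LIFO COGS: 297 @ $6.20 + 366 @ $3.00 + 350 @ $4.45 + 131 @ $3.75 = $4,988.15
Difference = |$5,111.15 − $4,988.15| = $123.00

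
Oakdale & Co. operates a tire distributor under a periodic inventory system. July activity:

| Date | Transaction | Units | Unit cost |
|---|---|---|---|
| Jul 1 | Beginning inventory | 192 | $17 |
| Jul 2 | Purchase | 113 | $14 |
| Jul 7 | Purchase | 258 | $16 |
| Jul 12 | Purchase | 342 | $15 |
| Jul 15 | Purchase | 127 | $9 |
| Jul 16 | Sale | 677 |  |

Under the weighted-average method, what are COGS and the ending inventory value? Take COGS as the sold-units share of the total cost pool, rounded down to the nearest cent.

Jul 16, sell 677: 677/1032 × $15,247.00 → $10,002.15
Ending inventory (cost pool remaining) = $5,244.85

COGS = $10,002.15; ending inventory = $5,244.85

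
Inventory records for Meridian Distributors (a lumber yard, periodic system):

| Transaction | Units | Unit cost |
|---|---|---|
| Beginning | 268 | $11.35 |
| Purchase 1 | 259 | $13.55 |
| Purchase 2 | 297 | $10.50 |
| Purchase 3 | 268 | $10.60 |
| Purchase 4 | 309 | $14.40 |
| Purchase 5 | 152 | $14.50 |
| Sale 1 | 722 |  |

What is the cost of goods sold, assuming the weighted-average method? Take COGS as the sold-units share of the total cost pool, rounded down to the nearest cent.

Sale 1, sell 722: 722/1553 × $19,164.15 → $8,909.54
Ending inventory (cost pool remaining) = $10,254.61

COGS = $8,909.54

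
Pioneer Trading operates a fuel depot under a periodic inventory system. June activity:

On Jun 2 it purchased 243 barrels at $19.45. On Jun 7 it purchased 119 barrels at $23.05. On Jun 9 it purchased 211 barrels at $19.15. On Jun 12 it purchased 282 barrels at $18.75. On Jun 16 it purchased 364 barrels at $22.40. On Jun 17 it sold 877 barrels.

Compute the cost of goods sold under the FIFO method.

Jun 17, 877 sold [FIFO — oldest first]: 243 @ $19.45 + 119 @ $23.05 + 211 @ $19.15 + 282 @ $18.75 + 22 @ $22.40 = $17,290.25
Ending inventory: 342 @ $22.40 = $7,660.80

COGS = $17,290.25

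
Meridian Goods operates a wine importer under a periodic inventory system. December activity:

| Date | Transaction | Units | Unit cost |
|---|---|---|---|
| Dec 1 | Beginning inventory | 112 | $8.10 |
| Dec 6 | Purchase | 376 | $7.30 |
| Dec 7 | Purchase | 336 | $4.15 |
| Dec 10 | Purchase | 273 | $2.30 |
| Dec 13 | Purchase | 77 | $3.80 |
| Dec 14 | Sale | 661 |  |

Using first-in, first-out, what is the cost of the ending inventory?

Ending inventory = $1,596.95

Dec 14, 661 sold [FIFO — oldest first]: 112 @ $8.10 + 376 @ $7.30 + 173 @ $4.15 = $4,369.95
Ending inventory: 163 @ $4.15 + 273 @ $2.30 + 77 @ $3.80 = $1,596.95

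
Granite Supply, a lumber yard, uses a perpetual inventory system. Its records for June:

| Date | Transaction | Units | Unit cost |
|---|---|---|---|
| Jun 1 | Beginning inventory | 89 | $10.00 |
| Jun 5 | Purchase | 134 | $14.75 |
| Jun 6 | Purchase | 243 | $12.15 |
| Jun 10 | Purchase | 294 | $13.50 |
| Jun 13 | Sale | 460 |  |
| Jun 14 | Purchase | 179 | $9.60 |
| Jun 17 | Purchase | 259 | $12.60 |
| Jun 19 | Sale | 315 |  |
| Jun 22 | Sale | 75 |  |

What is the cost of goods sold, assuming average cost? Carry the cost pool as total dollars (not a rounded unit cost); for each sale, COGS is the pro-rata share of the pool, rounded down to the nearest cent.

COGS = $10,598.71

After Jun 1: 89 on hand, pool $890.00 (≈ $10.0000 each)
After Jun 5: 223 on hand, pool $2,866.50 (≈ $12.8543 each)
After Jun 6: 466 on hand, pool $5,818.95 (≈ $12.4870 each)
After Jun 10: 760 on hand, pool $9,787.95 (≈ $12.8789 each)
Jun 13, sell 460: 460/760 × $9,787.95 → $5,924.28
After Jun 14: 479 on hand, pool $5,582.07 (≈ $11.6536 each)
After Jun 17: 738 on hand, pool $8,845.47 (≈ $11.9857 each)
Jun 19, sell 315: 315/738 × $8,845.47 → $3,775.50
Jun 22, sell 75: 75/423 × $5,069.97 → $898.93
Total COGS = $5,924.28 + $3,775.50 + $898.93 = $10,598.71
Ending inventory (cost pool remaining) = $4,171.04
Check: goods available $14,769.75 = COGS $10,598.71 + ending $4,171.04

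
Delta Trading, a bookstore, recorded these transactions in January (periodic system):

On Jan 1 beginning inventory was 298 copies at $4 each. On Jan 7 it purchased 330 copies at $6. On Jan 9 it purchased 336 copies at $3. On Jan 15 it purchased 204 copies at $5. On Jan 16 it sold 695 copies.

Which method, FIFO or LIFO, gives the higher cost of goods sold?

FIFO

FIFO COGS: 298 @ $4 + 330 @ $6 + 67 @ $3 = $3,373
LIFO COGS: 204 @ $5 + 336 @ $3 + 155 @ $6 = $2,958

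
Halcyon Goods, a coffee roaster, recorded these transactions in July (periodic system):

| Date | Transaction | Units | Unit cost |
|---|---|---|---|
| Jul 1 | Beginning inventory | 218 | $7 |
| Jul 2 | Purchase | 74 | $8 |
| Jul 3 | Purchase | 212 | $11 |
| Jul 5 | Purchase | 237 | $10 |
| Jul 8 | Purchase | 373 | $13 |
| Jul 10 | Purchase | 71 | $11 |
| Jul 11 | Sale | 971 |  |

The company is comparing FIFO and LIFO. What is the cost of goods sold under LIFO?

FIFO COGS: 218 @ $7 + 74 @ $8 + 212 @ $11 + 237 @ $10 + 230 @ $13 = $9,810
LIFO COGS: 71 @ $11 + 373 @ $13 + 237 @ $10 + 212 @ $11 + 74 @ $8 + 4 @ $7 = $10,952

COGS = $10,952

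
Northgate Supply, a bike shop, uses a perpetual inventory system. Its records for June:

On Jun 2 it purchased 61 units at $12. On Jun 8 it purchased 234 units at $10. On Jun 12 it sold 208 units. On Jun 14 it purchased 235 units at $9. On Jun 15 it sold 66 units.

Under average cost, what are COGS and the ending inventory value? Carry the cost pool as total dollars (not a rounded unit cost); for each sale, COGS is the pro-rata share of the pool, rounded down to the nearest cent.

COGS = $2,785.22; ending inventory = $2,401.78

After Jun 2: 61 on hand, pool $732.00 (≈ $12.0000 each)
After Jun 8: 295 on hand, pool $3,072.00 (≈ $10.4136 each)
Jun 12, sell 208: 208/295 × $3,072.00 → $2,166.02
After Jun 14: 322 on hand, pool $3,020.98 (≈ $9.3819 each)
Jun 15, sell 66: 66/322 × $3,020.98 → $619.20
Total COGS = $2,166.02 + $619.20 = $2,785.22
Ending inventory (cost pool remaining) = $2,401.78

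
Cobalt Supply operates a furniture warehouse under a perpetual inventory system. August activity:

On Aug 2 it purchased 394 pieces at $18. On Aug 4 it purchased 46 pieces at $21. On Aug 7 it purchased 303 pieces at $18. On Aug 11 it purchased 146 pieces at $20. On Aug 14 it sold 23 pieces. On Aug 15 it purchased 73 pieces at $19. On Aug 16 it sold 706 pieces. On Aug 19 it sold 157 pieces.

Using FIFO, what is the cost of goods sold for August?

COGS = $16,372

Aug 14, 23 sold [FIFO — oldest first]: 23 @ $18 = $414
Aug 16, 706 sold [FIFO — oldest first]: 371 @ $18 + 46 @ $21 + 289 @ $18 = $12,846
Aug 19, 157 sold [FIFO — oldest first]: 14 @ $18 + 143 @ $20 = $3,112
Total COGS = $414 + $12,846 + $3,112 = $16,372
Ending inventory: 3 @ $20 + 73 @ $19 = $1,447
Check: goods available $17,819 = COGS $16,372 + ending $1,447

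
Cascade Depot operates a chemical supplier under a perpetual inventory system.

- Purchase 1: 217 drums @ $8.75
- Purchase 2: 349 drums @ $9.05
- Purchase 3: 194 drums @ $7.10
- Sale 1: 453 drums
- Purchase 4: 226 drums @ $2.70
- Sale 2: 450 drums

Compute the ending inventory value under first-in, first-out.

Ending inventory = $224.10

Sale 1 (453) [FIFO — oldest first]: 217 @ $8.75 + 236 @ $9.05 = $4,034.55
Sale 2 (450) [FIFO — oldest first]: 113 @ $9.05 + 194 @ $7.10 + 143 @ $2.70 = $2,786.15
Total COGS = $4,034.55 + $2,786.15 = $6,820.70
Ending inventory: 83 @ $2.70 = $224.10
Check: goods available $7,044.80 = COGS $6,820.70 + ending $224.10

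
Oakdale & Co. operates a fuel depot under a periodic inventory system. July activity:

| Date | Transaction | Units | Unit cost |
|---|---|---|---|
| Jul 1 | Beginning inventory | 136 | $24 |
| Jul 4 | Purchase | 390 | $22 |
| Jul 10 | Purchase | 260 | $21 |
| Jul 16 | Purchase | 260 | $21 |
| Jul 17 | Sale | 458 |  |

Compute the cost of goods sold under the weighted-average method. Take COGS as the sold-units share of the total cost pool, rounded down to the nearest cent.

Jul 17, sell 458: 458/1046 × $22,764.00 → $9,967.41
Ending inventory (cost pool remaining) = $12,796.59

COGS = $9,967.41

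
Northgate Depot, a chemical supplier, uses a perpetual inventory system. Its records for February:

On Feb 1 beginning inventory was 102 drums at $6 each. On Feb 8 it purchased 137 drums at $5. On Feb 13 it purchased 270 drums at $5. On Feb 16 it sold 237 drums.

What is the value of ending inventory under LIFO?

Ending inventory = $1,462

Feb 16, 237 sold [LIFO — newest first]: 237 @ $5 = $1,185
Ending inventory: 102 @ $6 + 137 @ $5 + 33 @ $5 = $1,462
Check: goods available $2,647 = COGS $1,185 + ending $1,462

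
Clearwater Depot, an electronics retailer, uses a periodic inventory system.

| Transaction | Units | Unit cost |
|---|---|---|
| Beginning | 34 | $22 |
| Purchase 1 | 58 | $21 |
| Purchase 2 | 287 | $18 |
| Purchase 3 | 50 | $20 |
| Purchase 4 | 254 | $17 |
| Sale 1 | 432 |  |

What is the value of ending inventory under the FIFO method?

Ending inventory = $4,267

Sale 1 (432) [FIFO — oldest first]: 34 @ $22 + 58 @ $21 + 287 @ $18 + 50 @ $20 + 3 @ $17 = $8,183
Ending inventory: 251 @ $17 = $4,267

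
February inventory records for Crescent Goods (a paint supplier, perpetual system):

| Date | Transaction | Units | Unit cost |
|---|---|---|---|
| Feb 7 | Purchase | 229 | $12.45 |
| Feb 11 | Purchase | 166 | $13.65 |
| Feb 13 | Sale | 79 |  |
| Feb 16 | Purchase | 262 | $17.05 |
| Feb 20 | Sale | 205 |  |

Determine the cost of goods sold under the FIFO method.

COGS = $3,601.80

Feb 13, 79 sold [FIFO — oldest first]: 79 @ $12.45 = $983.55
Feb 20, 205 sold [FIFO — oldest first]: 150 @ $12.45 + 55 @ $13.65 = $2,618.25
Total COGS = $983.55 + $2,618.25 = $3,601.80
Ending inventory: 111 @ $13.65 + 262 @ $17.05 = $5,982.25
Check: goods available $9,584.05 = COGS $3,601.80 + ending $5,982.25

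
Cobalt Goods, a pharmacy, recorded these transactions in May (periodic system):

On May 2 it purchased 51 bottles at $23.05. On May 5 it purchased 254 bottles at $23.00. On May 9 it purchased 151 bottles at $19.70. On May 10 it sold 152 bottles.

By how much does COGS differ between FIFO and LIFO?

FIFO COGS: 51 @ $23.05 + 101 @ $23.00 = $3,498.55
LIFO COGS: 151 @ $19.70 + 1 @ $23.00 = $2,997.70
Difference = |$3,498.55 − $2,997.70| = $500.85

$500.85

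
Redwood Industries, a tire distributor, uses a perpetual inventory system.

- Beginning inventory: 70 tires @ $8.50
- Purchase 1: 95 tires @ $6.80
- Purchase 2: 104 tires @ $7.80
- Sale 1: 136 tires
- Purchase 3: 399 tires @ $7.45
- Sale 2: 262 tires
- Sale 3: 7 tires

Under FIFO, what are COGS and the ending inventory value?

Sale 1 (136) [FIFO — oldest first]: 70 @ $8.50 + 66 @ $6.80 = $1,043.80
Sale 2 (262) [FIFO — oldest first]: 29 @ $6.80 + 104 @ $7.80 + 129 @ $7.45 = $1,969.45
Sale 3 (7) [FIFO — oldest first]: 7 @ $7.45 = $52.15
Total COGS = $1,043.80 + $1,969.45 + $52.15 = $3,065.40
Ending inventory: 263 @ $7.45 = $1,959.35
Check: goods available $5,024.75 = COGS $3,065.40 + ending $1,959.35

COGS = $3,065.40; ending inventory = $1,959.35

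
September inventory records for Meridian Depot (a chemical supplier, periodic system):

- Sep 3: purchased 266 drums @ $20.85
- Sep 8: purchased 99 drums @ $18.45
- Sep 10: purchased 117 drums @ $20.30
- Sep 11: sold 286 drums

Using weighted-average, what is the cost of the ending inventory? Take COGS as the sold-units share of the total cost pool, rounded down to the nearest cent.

Sep 11, sell 286: 286/482 × $9,747.75 → $5,783.93
Ending inventory (cost pool remaining) = $3,963.82

Ending inventory = $3,963.82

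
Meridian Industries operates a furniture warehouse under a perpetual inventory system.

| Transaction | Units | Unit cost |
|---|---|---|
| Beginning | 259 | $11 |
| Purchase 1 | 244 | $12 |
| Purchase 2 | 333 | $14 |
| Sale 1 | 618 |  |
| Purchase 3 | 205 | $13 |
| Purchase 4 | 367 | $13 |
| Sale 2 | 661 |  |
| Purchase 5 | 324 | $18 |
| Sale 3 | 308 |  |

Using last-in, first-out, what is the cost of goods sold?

COGS = $22,000

Sale 1 (618) [LIFO — newest first]: 333 @ $14 + 244 @ $12 + 41 @ $11 = $8,041
Sale 2 (661) [LIFO — newest first]: 367 @ $13 + 205 @ $13 + 89 @ $11 = $8,415
Sale 3 (308) [LIFO — newest first]: 308 @ $18 = $5,544
Total COGS = $8,041 + $8,415 + $5,544 = $22,000
Ending inventory: 129 @ $11 + 16 @ $18 = $1,707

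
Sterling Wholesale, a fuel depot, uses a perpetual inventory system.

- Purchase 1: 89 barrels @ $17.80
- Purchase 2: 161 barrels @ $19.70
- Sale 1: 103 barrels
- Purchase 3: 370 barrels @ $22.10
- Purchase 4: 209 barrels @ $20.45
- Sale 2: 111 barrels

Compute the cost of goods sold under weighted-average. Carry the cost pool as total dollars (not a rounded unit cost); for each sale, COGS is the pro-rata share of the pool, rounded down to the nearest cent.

COGS = $4,290.66

After Purchase 1: 89 on hand, pool $1,584.20 (≈ $17.8000 each)
After Purchase 2: 250 on hand, pool $4,755.90 (≈ $19.0236 each)
Sale 1, sell 103: 103/250 × $4,755.90 → $1,959.43
After Purchase 3: 517 on hand, pool $10,973.47 (≈ $21.2253 each)
After Purchase 4: 726 on hand, pool $15,247.52 (≈ $21.0021 each)
Sale 2, sell 111: 111/726 × $15,247.52 → $2,331.23
Total COGS = $1,959.43 + $2,331.23 = $4,290.66
Ending inventory (cost pool remaining) = $12,916.29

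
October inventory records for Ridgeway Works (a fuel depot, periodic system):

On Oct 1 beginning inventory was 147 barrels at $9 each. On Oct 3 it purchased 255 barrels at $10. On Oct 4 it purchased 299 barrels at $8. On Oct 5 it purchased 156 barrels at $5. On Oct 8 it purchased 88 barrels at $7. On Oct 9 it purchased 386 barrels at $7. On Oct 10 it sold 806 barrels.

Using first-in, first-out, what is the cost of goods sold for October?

Oct 10, 806 sold [FIFO — oldest first]: 147 @ $9 + 255 @ $10 + 299 @ $8 + 105 @ $5 = $6,790
Ending inventory: 51 @ $5 + 88 @ $7 + 386 @ $7 = $3,573
Check: goods available $10,363 = COGS $6,790 + ending $3,573

COGS = $6,790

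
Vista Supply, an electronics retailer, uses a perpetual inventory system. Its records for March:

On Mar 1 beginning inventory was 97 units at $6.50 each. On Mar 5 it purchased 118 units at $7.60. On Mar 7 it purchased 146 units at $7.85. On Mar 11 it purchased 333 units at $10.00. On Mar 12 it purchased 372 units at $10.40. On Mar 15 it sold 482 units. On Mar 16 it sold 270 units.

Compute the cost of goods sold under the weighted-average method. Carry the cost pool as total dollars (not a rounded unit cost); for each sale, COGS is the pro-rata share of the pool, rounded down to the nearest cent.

After Mar 1: 97 on hand, pool $630.50 (≈ $6.5000 each)
After Mar 5: 215 on hand, pool $1,527.30 (≈ $7.1037 each)
After Mar 7: 361 on hand, pool $2,673.40 (≈ $7.4055 each)
After Mar 11: 694 on hand, pool $6,003.40 (≈ $8.6504 each)
After Mar 12: 1066 on hand, pool $9,872.20 (≈ $9.2610 each)
Mar 15, sell 482: 482/1066 × $9,872.20 → $4,463.79
Mar 16, sell 270: 270/584 × $5,408.41 → $2,500.46
Total COGS = $4,463.79 + $2,500.46 = $6,964.25
Ending inventory (cost pool remaining) = $2,907.95

COGS = $6,964.25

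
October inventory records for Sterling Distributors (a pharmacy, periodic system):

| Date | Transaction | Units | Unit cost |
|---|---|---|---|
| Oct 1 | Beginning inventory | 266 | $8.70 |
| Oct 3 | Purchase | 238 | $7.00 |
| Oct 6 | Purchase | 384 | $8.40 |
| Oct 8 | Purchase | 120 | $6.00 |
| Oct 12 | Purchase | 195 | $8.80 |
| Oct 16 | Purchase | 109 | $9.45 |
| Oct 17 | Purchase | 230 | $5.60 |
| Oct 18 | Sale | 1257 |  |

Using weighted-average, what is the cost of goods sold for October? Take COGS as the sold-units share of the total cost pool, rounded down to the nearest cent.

Oct 18, sell 1257: 1257/1542 × $11,959.85 → $9,749.37
Ending inventory (cost pool remaining) = $2,210.48

COGS = $9,749.37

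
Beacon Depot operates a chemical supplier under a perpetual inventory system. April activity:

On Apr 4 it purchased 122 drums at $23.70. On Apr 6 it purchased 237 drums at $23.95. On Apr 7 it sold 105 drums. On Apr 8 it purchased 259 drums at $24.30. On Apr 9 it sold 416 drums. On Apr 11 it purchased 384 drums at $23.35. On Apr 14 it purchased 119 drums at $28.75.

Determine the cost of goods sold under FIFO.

COGS = $12,504.15

Apr 7, 105 sold [FIFO — oldest first]: 105 @ $23.70 = $2,488.50
Apr 9, 416 sold [FIFO — oldest first]: 17 @ $23.70 + 237 @ $23.95 + 162 @ $24.30 = $10,015.65
Total COGS = $2,488.50 + $10,015.65 = $12,504.15
Ending inventory: 97 @ $24.30 + 384 @ $23.35 + 119 @ $28.75 = $14,744.75
Check: goods available $27,248.90 = COGS $12,504.15 + ending $14,744.75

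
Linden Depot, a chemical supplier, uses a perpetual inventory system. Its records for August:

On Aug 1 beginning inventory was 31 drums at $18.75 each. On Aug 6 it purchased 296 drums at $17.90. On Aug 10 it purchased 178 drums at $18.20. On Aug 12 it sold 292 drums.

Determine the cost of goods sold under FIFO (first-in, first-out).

COGS = $5,253.15

Aug 12, 292 sold [FIFO — oldest first]: 31 @ $18.75 + 261 @ $17.90 = $5,253.15
Ending inventory: 35 @ $17.90 + 178 @ $18.20 = $3,866.10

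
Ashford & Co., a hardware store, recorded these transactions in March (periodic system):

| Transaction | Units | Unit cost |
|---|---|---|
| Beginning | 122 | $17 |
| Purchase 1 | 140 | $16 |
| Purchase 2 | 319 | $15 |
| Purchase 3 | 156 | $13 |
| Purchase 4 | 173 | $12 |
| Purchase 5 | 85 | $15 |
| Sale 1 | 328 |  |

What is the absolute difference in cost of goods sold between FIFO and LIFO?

$1,043

FIFO COGS: 122 @ $17 + 140 @ $16 + 66 @ $15 = $5,304
LIFO COGS: 85 @ $15 + 173 @ $12 + 70 @ $13 = $4,261
Difference = |$5,304 − $4,261| = $1,043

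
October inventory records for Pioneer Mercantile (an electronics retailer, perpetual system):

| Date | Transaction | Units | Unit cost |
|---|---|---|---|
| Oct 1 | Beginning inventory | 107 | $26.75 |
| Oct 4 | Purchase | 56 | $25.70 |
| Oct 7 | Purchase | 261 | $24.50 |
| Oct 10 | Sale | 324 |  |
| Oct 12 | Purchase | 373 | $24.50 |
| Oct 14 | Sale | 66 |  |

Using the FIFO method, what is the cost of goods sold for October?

COGS = $9,862.95

Oct 10, 324 sold [FIFO — oldest first]: 107 @ $26.75 + 56 @ $25.70 + 161 @ $24.50 = $8,245.95
Oct 14, 66 sold [FIFO — oldest first]: 66 @ $24.50 = $1,617.00
Total COGS = $8,245.95 + $1,617.00 = $9,862.95
Ending inventory: 34 @ $24.50 + 373 @ $24.50 = $9,971.50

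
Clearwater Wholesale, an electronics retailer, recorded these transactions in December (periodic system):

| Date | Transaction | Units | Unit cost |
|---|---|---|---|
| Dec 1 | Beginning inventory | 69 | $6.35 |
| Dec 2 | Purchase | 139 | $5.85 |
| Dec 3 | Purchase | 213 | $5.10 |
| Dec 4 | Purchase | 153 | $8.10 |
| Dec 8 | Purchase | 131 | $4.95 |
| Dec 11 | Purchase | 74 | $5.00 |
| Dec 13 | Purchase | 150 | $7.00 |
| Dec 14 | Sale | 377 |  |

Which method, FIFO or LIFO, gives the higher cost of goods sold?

FIFO COGS: 69 @ $6.35 + 139 @ $5.85 + 169 @ $5.10 = $2,113.20
LIFO COGS: 150 @ $7.00 + 74 @ $5.00 + 131 @ $4.95 + 22 @ $8.10 = $2,246.65

LIFO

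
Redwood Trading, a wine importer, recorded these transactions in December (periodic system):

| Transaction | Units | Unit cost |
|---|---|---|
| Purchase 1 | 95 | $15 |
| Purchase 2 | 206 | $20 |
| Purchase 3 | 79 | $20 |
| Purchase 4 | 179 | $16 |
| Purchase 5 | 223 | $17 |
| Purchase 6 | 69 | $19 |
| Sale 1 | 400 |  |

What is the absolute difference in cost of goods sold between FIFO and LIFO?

FIFO COGS: 95 @ $15 + 206 @ $20 + 79 @ $20 + 20 @ $16 = $7,445
LIFO COGS: 69 @ $19 + 223 @ $17 + 108 @ $16 = $6,830
Difference = |$7,445 − $6,830| = $615

$615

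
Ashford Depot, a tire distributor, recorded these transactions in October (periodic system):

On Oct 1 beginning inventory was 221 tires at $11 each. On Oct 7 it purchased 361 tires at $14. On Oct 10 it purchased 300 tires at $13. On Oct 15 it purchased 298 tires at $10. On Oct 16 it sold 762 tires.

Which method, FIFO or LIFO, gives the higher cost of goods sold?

FIFO COGS: 221 @ $11 + 361 @ $14 + 180 @ $13 = $9,825
LIFO COGS: 298 @ $10 + 300 @ $13 + 164 @ $14 = $9,176

FIFO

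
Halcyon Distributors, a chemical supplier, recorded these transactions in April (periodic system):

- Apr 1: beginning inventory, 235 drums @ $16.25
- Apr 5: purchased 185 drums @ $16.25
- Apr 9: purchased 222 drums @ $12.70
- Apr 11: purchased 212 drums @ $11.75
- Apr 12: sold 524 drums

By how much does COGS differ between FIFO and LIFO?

FIFO COGS: 235 @ $16.25 + 185 @ $16.25 + 104 @ $12.70 = $8,145.80
LIFO COGS: 212 @ $11.75 + 222 @ $12.70 + 90 @ $16.25 = $6,772.90
Difference = |$8,145.80 − $6,772.90| = $1,372.90

$1,372.90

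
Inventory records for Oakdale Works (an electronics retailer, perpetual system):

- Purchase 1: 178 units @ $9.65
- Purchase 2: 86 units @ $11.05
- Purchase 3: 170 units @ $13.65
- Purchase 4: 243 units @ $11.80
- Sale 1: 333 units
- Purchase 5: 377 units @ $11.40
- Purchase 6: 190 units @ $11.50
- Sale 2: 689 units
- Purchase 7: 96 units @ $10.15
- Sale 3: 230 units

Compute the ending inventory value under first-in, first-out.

Ending inventory = $893.20

Sale 1 (333) [FIFO — oldest first]: 178 @ $9.65 + 86 @ $11.05 + 69 @ $13.65 = $3,609.85
Sale 2 (689) [FIFO — oldest first]: 101 @ $13.65 + 243 @ $11.80 + 345 @ $11.40 = $8,179.05
Sale 3 (230) [FIFO — oldest first]: 32 @ $11.40 + 190 @ $11.50 + 8 @ $10.15 = $2,631.00
Total COGS = $3,609.85 + $8,179.05 + $2,631.00 = $14,419.90
Ending inventory: 88 @ $10.15 = $893.20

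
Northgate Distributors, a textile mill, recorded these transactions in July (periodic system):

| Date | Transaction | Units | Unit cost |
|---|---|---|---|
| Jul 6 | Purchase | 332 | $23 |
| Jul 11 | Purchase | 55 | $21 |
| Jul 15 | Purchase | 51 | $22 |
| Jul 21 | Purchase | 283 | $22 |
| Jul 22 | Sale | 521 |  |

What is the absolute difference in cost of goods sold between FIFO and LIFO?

$200

FIFO COGS: 332 @ $23 + 55 @ $21 + 51 @ $22 + 83 @ $22 = $11,739
LIFO COGS: 283 @ $22 + 51 @ $22 + 55 @ $21 + 132 @ $23 = $11,539
Difference = |$11,739 − $11,539| = $200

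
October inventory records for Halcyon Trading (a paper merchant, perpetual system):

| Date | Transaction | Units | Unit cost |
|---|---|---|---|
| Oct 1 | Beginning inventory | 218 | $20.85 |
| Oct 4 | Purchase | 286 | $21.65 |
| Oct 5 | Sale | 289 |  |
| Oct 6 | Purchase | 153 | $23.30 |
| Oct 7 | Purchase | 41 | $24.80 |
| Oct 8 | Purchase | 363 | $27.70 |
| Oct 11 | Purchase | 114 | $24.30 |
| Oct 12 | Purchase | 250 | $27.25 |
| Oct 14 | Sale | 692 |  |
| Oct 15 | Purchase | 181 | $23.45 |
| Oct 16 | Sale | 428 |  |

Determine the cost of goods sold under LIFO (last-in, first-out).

Oct 5, 289 sold [LIFO — newest first]: 286 @ $21.65 + 3 @ $20.85 = $6,254.45
Oct 14, 692 sold [LIFO — newest first]: 250 @ $27.25 + 114 @ $24.30 + 328 @ $27.70 = $18,668.30
Oct 16, 428 sold [LIFO — newest first]: 181 @ $23.45 + 35 @ $27.70 + 41 @ $24.80 + 153 @ $23.30 + 18 @ $20.85 = $10,170.95
Total COGS = $6,254.45 + $18,668.30 + $10,170.95 = $35,093.70
Ending inventory: 197 @ $20.85 = $4,107.45

COGS = $35,093.70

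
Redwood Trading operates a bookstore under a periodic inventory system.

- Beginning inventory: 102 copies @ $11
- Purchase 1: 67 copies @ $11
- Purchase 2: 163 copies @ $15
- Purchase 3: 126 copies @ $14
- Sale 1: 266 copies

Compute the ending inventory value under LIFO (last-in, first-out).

Ending inventory = $2,204

Sale 1 (266) [LIFO — newest first]: 126 @ $14 + 140 @ $15 = $3,864
Ending inventory: 102 @ $11 + 67 @ $11 + 23 @ $15 = $2,204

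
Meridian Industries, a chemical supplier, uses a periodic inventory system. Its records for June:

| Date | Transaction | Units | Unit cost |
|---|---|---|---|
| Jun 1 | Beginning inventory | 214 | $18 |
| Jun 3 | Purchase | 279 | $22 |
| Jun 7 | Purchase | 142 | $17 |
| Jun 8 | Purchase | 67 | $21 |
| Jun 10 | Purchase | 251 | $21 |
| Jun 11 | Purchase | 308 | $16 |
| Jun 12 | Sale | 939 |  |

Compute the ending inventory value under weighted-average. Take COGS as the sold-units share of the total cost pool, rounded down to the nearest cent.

Ending inventory = $6,131.03

Jun 12, sell 939: 939/1261 × $24,010.00 → $17,878.97
Ending inventory (cost pool remaining) = $6,131.03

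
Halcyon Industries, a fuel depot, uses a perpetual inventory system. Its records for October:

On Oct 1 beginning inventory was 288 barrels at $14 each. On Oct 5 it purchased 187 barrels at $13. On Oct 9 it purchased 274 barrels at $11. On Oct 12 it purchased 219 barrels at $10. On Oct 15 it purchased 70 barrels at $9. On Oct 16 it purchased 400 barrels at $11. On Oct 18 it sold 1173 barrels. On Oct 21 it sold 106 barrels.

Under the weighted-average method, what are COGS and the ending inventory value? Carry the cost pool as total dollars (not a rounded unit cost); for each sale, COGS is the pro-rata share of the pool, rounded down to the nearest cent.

COGS = $14,850.80; ending inventory = $1,846.20

After Oct 1: 288 on hand, pool $4,032.00 (≈ $14.0000 each)
After Oct 5: 475 on hand, pool $6,463.00 (≈ $13.6063 each)
After Oct 9: 749 on hand, pool $9,477.00 (≈ $12.6529 each)
After Oct 12: 968 on hand, pool $11,667.00 (≈ $12.0527 each)
After Oct 15: 1038 on hand, pool $12,297.00 (≈ $11.8468 each)
After Oct 16: 1438 on hand, pool $16,697.00 (≈ $11.6113 each)
Oct 18, sell 1173: 1173/1438 × $16,697.00 → $13,620.01
Oct 21, sell 106: 106/265 × $3,076.99 → $1,230.79
Total COGS = $13,620.01 + $1,230.79 = $14,850.80
Ending inventory (cost pool remaining) = $1,846.20
Check: goods available $16,697.00 = COGS $14,850.80 + ending $1,846.20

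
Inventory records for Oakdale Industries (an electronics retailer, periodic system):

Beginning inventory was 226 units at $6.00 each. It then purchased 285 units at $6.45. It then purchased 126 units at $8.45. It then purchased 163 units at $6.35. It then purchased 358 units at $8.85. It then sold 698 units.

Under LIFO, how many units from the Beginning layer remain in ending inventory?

Sale 1 (698) [LIFO — newest first]: 358 @ $8.85 + 163 @ $6.35 + 126 @ $8.45 + 51 @ $6.45 = $5,597.00
Ending inventory: 226 @ $6.00 + 234 @ $6.45 = $2,865.30

226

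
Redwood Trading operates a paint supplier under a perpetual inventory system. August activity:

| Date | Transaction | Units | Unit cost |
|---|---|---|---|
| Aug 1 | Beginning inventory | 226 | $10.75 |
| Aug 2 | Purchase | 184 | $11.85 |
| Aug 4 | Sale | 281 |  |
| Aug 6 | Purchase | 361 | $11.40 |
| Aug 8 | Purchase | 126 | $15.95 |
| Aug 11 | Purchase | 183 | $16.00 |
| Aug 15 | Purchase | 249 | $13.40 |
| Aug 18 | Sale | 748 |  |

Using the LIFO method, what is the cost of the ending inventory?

Aug 4, 281 sold [LIFO — newest first]: 184 @ $11.85 + 97 @ $10.75 = $3,223.15
Aug 18, 748 sold [LIFO — newest first]: 249 @ $13.40 + 183 @ $16.00 + 126 @ $15.95 + 190 @ $11.40 = $10,440.30
Total COGS = $3,223.15 + $10,440.30 = $13,663.45
Ending inventory: 129 @ $10.75 + 171 @ $11.40 = $3,336.15
Check: goods available $16,999.60 = COGS $13,663.45 + ending $3,336.15

Ending inventory = $3,336.15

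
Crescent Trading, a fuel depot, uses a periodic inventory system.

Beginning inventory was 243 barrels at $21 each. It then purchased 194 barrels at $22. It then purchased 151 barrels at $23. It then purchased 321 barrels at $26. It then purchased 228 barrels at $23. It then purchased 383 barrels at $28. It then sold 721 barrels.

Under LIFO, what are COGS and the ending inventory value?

Sale 1 (721) [LIFO — newest first]: 383 @ $28 + 228 @ $23 + 110 @ $26 = $18,828
Ending inventory: 243 @ $21 + 194 @ $22 + 151 @ $23 + 211 @ $26 = $18,330
Check: goods available $37,158 = COGS $18,828 + ending $18,330

COGS = $18,828; ending inventory = $18,330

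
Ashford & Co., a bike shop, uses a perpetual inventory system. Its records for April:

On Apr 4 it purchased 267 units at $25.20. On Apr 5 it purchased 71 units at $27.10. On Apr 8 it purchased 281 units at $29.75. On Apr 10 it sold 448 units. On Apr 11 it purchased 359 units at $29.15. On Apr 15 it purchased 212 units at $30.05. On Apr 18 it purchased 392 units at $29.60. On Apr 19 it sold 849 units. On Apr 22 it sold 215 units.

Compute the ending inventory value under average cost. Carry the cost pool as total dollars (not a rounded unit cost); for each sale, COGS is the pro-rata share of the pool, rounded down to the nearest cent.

After Apr 4: 267 on hand, pool $6,728.40 (≈ $25.2000 each)
After Apr 5: 338 on hand, pool $8,652.50 (≈ $25.5991 each)
After Apr 8: 619 on hand, pool $17,012.25 (≈ $27.4834 each)
Apr 10, sell 448: 448/619 × $17,012.25 → $12,312.58
After Apr 11: 530 on hand, pool $15,164.52 (≈ $28.6123 each)
After Apr 15: 742 on hand, pool $21,535.12 (≈ $29.0231 each)
After Apr 18: 1134 on hand, pool $33,138.32 (≈ $29.2225 each)
Apr 19, sell 849: 849/1134 × $33,138.32 → $24,809.90
Apr 22, sell 215: 215/285 × $8,328.42 → $6,282.84
Total COGS = $12,312.58 + $24,809.90 + $6,282.84 = $43,405.32
Ending inventory (cost pool remaining) = $2,045.58

Ending inventory = $2,045.58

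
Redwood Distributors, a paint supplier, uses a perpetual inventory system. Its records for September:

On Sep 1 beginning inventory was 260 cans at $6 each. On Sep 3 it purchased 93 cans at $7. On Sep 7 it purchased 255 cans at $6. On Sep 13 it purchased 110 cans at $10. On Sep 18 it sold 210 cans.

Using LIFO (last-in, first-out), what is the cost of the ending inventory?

Ending inventory = $3,141

Sep 18, 210 sold [LIFO — newest first]: 110 @ $10 + 100 @ $6 = $1,700
Ending inventory: 260 @ $6 + 93 @ $7 + 155 @ $6 = $3,141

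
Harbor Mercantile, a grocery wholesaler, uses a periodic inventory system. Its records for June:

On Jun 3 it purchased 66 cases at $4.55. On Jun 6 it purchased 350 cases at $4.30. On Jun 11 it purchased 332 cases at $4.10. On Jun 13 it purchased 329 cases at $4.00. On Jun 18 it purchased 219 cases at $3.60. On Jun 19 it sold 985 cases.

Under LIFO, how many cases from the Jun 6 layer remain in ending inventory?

Jun 19, 985 sold [LIFO — newest first]: 219 @ $3.60 + 329 @ $4.00 + 332 @ $4.10 + 105 @ $4.30 = $3,917.10
Ending inventory: 66 @ $4.55 + 245 @ $4.30 = $1,353.80
Check: goods available $5,270.90 = COGS $3,917.10 + ending $1,353.80

245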